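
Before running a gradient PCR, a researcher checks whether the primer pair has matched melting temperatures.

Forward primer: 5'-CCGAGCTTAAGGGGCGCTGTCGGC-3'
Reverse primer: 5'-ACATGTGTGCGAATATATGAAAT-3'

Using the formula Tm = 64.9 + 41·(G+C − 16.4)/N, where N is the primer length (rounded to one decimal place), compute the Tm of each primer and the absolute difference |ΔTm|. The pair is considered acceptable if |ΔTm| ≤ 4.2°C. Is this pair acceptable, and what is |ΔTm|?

|ΔTm| = 17.8°C; the pair is not acceptable.

Forward: G+C = 17, N = 24 → Tm = 64.9 + 41·(17 − 16.4)/24 = 65.9°C.
Reverse: G+C = 7, N = 23 → Tm = 64.9 + 41·(7 − 16.4)/23 = 48.1°C.
|ΔTm| = |65.9 − 48.1| = 17.8°C, > 4.2°C.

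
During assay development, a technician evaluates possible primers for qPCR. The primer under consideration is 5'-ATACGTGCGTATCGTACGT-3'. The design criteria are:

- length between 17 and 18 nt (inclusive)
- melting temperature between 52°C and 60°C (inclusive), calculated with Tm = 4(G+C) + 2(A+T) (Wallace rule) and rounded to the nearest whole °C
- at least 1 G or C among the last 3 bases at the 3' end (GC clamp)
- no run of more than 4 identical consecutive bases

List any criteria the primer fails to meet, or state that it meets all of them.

Fails: length.

Base counts: A=4, T=6, G=5, C=4 (length 19).
length: length 19, outside 17–18 ✗
Tm: Tm = 2·10 + 4·9 = 56°C ✓
GC clamp: 3' end CGT has 2 G/C ✓
homopolymer run: longest run = 1 ✓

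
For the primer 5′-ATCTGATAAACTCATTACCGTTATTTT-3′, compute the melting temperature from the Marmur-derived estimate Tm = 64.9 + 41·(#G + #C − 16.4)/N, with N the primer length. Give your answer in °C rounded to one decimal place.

Base counts: A=8, T=12, G=2, C=5; G+C = 7, N = 27.
Tm = 64.9 + 41·(7 − 16.4)/27 = 64.9 + -385.40/27 = 50.6°C.

50.6°C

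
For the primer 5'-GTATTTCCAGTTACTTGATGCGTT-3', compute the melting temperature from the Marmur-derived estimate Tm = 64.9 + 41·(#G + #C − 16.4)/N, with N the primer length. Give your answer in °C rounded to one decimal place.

Base counts: A=4, T=11, G=5, C=4; G+C = 9, N = 24.
Tm = 64.9 + 41·(9 − 16.4)/24 = 64.9 + -303.40/24 = 52.3°C.

52.3°C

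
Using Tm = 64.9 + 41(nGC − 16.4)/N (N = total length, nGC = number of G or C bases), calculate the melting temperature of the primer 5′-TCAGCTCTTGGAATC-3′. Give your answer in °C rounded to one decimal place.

39.2°C

Base counts: A=3, T=5, G=3, C=4; G+C = 7, N = 15.
Tm = 64.9 + 41·(7 − 16.4)/15 = 64.9 + -385.40/15 = 39.2°C.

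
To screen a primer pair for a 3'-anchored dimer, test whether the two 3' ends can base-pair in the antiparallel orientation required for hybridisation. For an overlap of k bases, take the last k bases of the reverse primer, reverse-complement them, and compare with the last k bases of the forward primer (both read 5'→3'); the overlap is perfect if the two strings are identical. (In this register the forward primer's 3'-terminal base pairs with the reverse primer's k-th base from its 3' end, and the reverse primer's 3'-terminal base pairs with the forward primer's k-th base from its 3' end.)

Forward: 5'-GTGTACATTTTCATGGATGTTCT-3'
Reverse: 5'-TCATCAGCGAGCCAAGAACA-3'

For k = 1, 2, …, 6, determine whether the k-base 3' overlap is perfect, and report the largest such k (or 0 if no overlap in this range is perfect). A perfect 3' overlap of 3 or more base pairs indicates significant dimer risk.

Last 6 bases (5'→3') — forward …TGTTCT, reverse …AGAACA.
Reverse complement of the reverse primer's last 6 bases: TGTTCT; its first k bases are the reverse complement of the reverse primer's last k bases, so a perfect k-base overlap needs the forward primer's last k bases to equal them.
Comparing (forward last k vs required): k=1: T vs T ✓; k=2: CT vs TG ✗; k=3: TCT vs TGT ✗; k=4: TTCT vs TGTT ✗; k=5: GTTCT vs TGTTC ✗; k=6: TGTTCT vs TGTTCT ✓.
Perfect overlaps at k = 1, 6; the largest is 6.

Longest perfect overlap: 6 complementary base pairs; significant dimer risk (threshold 3).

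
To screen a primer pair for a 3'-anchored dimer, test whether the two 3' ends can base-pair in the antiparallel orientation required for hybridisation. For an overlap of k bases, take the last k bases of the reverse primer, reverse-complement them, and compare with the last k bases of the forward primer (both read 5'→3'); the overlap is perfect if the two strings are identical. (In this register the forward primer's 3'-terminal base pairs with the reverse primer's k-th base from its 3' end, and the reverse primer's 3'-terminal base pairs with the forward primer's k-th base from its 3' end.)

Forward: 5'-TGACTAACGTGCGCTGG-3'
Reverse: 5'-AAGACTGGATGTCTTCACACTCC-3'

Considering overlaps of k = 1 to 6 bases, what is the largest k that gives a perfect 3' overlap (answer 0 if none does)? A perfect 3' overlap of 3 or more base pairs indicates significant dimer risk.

Last 6 bases (5'→3') — forward …CGCTGG, reverse …CACTCC.
Reverse complement of the reverse primer's last 6 bases: GGAGTG; its first k bases are the reverse complement of the reverse primer's last k bases, so a perfect k-base overlap needs the forward primer's last k bases to equal them.
Comparing (forward last k vs required): k=1: G vs G ✓; k=2: GG vs GG ✓; k=3: TGG vs GGA ✗; k=4: CTGG vs GGAG ✗; k=5: GCTGG vs GGAGT ✗; k=6: CGCTGG vs GGAGTG ✗.
Perfect overlaps at k = 1, 2; the largest is 2.

Longest perfect overlap: 2 complementary base pairs; below the dimer-risk threshold (threshold 3).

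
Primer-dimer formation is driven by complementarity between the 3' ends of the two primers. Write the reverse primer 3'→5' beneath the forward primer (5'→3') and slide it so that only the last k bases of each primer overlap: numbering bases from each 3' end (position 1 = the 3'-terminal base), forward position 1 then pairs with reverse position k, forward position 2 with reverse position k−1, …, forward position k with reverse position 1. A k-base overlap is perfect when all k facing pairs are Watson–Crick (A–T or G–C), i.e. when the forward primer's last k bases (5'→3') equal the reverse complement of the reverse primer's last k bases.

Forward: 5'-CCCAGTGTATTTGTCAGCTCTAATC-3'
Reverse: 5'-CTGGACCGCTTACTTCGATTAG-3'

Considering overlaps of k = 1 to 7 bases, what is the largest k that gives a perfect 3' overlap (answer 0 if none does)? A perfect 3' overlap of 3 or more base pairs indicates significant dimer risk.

Longest perfect overlap: 6 complementary base pairs; significant dimer risk (threshold 3).

Last 7 bases (5'→3') — forward …TCTAATC, reverse …CGATTAG.
Reverse complement of the reverse primer's last 7 bases: CTAATCG; its first k bases are the reverse complement of the reverse primer's last k bases, so a perfect k-base overlap needs the forward primer's last k bases to equal them.
Comparing (forward last k vs required): k=1: C vs C ✓; k=2: TC vs CT ✗; k=3: ATC vs CTA ✗; k=4: AATC vs CTAA ✗; k=5: TAATC vs CTAAT ✗; k=6: CTAATC vs CTAATC ✓; k=7: TCTAATC vs CTAATCG ✗.
Perfect overlaps at k = 1, 6; the largest is 6.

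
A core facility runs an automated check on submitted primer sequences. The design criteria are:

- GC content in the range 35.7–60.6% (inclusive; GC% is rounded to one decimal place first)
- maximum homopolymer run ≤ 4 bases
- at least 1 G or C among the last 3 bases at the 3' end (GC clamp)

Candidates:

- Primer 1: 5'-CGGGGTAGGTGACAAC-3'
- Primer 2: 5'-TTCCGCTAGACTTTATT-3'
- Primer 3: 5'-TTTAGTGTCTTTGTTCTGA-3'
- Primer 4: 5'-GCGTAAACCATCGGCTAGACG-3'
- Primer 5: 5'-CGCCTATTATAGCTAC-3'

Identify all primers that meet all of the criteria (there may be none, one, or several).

Primer 4 and Primer 5.

Primer 1 (16 nt, A=4 T=2 G=7 C=3): GC 10/16 = 62.5%, outside 35.7–60.6% ✗; longest run = 4 ✓; 3' end AAC has 1 G/C ✓ — fails.
Primer 2 (17 nt, A=3 T=8 G=2 C=4): GC 6/17 = 35.3%, outside 35.7–60.6% ✗; longest run = 3 ✓; 3' end ATT has 0 G/C, need ≥1 ✗ — fails.
Primer 3 (19 nt, A=2 T=11 G=4 C=2): GC 6/19 = 31.6%, outside 35.7–60.6% ✗; longest run = 3 ✓; 3' end TGA has 1 G/C ✓ — fails.
Primer 4 (21 nt, A=6 T=3 G=6 C=6): GC 12/21 = 57.1% ✓; longest run = 3 ✓; 3' end ACG has 2 G/C ✓ — passes.
Primer 5 (16 nt, A=4 T=5 G=2 C=5): GC 7/16 = 43.8% ✓; longest run = 2 ✓; 3' end TAC has 1 G/C ✓ — passes.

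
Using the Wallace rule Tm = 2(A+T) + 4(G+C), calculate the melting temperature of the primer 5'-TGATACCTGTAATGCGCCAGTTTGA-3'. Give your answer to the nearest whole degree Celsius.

72°C

Base counts: A=6, T=8, G=6, C=5 (length 25).
Tm = 2·(6+8) + 4·(6+5) = 2·14 + 4·11 = 28 + 44 = 72°C.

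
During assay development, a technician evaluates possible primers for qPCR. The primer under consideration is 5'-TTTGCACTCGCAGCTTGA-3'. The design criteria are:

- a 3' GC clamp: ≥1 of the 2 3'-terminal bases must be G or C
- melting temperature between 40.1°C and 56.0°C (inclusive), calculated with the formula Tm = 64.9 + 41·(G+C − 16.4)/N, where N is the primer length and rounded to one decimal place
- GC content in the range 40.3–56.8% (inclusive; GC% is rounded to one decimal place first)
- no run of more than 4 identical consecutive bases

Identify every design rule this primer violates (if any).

Meets all criteria.

Base counts: A=3, T=6, G=4, C=5 (length 18).
GC clamp: 3' end GA has 1 G/C ✓
Tm: Tm = 64.9 + 41·(9 − 16.4)/18 = 48.0°C ✓
GC content: GC 9/18 = 50.0% ✓
homopolymer run: longest run = 3 ✓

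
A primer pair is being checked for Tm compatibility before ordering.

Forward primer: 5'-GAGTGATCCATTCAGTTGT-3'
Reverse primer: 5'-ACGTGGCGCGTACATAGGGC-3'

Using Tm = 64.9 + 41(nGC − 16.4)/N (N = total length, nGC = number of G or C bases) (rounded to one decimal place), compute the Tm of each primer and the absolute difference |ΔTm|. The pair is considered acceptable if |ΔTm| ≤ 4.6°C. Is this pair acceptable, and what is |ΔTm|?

Forward: G+C = 8, N = 19 → Tm = 64.9 + 41·(8 − 16.4)/19 = 46.8°C.
Reverse: G+C = 13, N = 20 → Tm = 64.9 + 41·(13 − 16.4)/20 = 57.9°C.
|ΔTm| = |46.8 − 57.9| = 11.1°C, > 4.6°C.

|ΔTm| = 11.1°C; the pair is not acceptable.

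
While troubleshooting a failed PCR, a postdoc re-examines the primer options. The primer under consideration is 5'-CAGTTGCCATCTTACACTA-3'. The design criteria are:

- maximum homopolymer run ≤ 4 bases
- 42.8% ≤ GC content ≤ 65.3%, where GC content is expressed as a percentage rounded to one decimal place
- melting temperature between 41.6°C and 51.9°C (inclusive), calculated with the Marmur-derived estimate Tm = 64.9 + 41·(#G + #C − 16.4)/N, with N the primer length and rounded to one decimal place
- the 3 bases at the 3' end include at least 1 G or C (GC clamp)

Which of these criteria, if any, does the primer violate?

Base counts: A=5, T=6, G=2, C=6 (length 19).
homopolymer run: longest run = 2 ✓
GC content: GC 8/19 = 42.1%, outside 42.8–65.3% ✗
Tm: Tm = 64.9 + 41·(8 − 16.4)/19 = 46.8°C ✓
GC clamp: 3' end CTA has 1 G/C ✓

Fails: GC content.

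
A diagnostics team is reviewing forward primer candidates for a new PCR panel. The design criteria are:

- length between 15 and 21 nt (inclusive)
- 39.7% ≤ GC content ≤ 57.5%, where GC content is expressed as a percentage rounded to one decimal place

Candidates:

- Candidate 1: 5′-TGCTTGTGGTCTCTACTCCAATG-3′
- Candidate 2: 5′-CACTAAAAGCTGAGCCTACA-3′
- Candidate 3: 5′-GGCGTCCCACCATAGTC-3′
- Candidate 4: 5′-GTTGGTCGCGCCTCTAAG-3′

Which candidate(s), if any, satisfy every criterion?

Candidate 2 only.

Candidate 1 (23 nt, A=3 T=9 G=5 C=6): length 23, outside 15–21 ✗; GC 11/23 = 47.8% ✓ — fails.
Candidate 2 (20 nt, A=8 T=3 G=3 C=6): length 20 ✓; GC 9/20 = 45.0% ✓ — passes.
Candidate 3 (17 nt, A=3 T=3 G=4 C=7): length 17 ✓; GC 11/17 = 64.7%, outside 39.7–57.5% ✗ — fails.
Candidate 4 (18 nt, A=2 T=5 G=6 C=5): length 18 ✓; GC 11/18 = 61.1%, outside 39.7–57.5% ✗ — fails.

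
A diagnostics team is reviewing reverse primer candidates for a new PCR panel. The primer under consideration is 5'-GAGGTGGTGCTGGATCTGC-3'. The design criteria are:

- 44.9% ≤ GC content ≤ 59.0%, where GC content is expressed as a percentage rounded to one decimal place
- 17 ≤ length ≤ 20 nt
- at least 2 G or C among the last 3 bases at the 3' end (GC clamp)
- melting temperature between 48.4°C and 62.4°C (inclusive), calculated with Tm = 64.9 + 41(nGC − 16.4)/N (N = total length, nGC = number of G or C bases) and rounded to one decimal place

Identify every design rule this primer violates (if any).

Fails: GC content.

Base counts: A=2, T=5, G=9, C=3 (length 19).
GC content: GC 12/19 = 63.2%, outside 44.9–59.0% ✗
length: length 19 ✓
GC clamp: 3' end TGC has 2 G/C ✓
Tm: Tm = 64.9 + 41·(12 − 16.4)/19 = 55.4°C ✓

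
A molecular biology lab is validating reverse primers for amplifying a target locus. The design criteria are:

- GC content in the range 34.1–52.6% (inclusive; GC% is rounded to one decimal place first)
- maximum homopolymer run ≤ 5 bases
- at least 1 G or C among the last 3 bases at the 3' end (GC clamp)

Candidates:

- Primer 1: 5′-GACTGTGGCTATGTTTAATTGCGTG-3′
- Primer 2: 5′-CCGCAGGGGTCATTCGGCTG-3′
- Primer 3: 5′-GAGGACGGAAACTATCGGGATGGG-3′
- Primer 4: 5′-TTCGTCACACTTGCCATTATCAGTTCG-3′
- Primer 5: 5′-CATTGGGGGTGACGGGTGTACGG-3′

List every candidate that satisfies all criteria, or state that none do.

Primer 1 (25 nt, A=4 T=10 G=8 C=3): GC 11/25 = 44.0% ✓; longest run = 3 ✓; 3' end GTG has 2 G/C ✓ — passes.
Primer 2 (20 nt, A=2 T=4 G=8 C=6): GC 14/20 = 70.0%, outside 34.1–52.6% ✗; longest run = 4 ✓; 3' end CTG has 2 G/C ✓ — fails.
Primer 3 (24 nt, A=7 T=3 G=11 C=3): GC 14/24 = 58.3%, outside 34.1–52.6% ✗; longest run = 3 ✓; 3' end GGG has 3 G/C ✓ — fails.
Primer 4 (27 nt, A=5 T=10 G=4 C=8): GC 12/27 = 44.4% ✓; longest run = 2 ✓; 3' end TCG has 2 G/C ✓ — passes.
Primer 5 (23 nt, A=3 T=5 G=12 C=3): GC 15/23 = 65.2%, outside 34.1–52.6% ✗; longest run = 5 ✓; 3' end CGG has 3 G/C ✓ — fails.

Primer 1 and Primer 4.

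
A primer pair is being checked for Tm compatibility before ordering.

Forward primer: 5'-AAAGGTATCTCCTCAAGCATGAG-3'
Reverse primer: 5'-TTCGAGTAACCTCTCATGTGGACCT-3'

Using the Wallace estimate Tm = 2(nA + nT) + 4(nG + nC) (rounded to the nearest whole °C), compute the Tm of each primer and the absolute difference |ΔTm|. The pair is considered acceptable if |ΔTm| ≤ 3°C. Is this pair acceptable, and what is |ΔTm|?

Forward: A=8 T=5 G=5 C=5 → Tm = 2·13 + 4·10 = 66°C.
Reverse: A=5 T=8 G=5 C=7 → Tm = 2·13 + 4·12 = 74°C.
|ΔTm| = |66 − 74| = 8°C, > 3°C.

|ΔTm| = 8°C; the pair is not acceptable.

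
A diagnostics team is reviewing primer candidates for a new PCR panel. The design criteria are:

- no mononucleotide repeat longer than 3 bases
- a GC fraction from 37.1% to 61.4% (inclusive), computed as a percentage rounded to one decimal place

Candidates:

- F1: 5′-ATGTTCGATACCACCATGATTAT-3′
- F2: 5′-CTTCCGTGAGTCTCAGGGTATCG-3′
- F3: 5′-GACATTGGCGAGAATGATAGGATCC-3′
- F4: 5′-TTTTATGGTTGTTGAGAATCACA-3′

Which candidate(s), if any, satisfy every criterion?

F1 (23 nt, A=7 T=8 G=3 C=5): longest run = 2 ✓; GC 8/23 = 34.8%, outside 37.1–61.4% ✗ — fails.
F2 (23 nt, A=3 T=7 G=7 C=6): longest run = 3 ✓; GC 13/23 = 56.5% ✓ — passes.
F3 (25 nt, A=8 T=5 G=8 C=4): longest run = 2 ✓; GC 12/25 = 48.0% ✓ — passes.
F4 (23 nt, A=6 T=10 G=5 C=2): longest run = 4, exceeds 3 ✗; GC 7/23 = 30.4%, outside 37.1–61.4% ✗ — fails.

F2 and F3.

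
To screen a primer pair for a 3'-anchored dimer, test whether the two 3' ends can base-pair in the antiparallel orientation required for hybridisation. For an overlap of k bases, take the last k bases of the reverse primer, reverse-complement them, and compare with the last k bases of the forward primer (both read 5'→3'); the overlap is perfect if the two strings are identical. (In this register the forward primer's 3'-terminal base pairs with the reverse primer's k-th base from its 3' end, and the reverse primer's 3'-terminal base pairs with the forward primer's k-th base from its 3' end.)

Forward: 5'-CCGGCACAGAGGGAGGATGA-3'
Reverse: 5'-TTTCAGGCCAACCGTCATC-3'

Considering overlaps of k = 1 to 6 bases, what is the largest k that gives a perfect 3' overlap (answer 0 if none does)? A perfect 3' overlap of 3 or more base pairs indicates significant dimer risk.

Longest perfect overlap: 5 complementary base pairs; significant dimer risk (threshold 3).

Last 6 bases (5'→3') — forward …GGATGA, reverse …GTCATC.
Reverse complement of the reverse primer's last 6 bases: GATGAC; its first k bases are the reverse complement of the reverse primer's last k bases, so a perfect k-base overlap needs the forward primer's last k bases to equal them.
Comparing (forward last k vs required): k=1: A vs G ✗; k=2: GA vs GA ✓; k=3: TGA vs GAT ✗; k=4: ATGA vs GATG ✗; k=5: GATGA vs GATGA ✓; k=6: GGATGA vs GATGAC ✗.
Perfect overlaps at k = 2, 5; the largest is 5.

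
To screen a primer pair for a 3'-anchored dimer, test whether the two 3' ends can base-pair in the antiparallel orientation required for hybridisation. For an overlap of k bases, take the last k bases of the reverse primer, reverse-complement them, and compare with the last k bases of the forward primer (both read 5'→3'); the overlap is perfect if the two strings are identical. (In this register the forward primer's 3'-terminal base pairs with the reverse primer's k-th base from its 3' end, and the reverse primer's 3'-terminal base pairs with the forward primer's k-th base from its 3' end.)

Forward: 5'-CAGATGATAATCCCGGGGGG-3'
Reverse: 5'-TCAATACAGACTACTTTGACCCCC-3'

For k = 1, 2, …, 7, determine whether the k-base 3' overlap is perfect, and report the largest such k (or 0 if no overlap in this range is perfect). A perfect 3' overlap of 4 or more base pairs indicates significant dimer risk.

Last 7 bases (5'→3') — forward …CGGGGGG, reverse …GACCCCC.
Reverse complement of the reverse primer's last 7 bases: GGGGGTC; its first k bases are the reverse complement of the reverse primer's last k bases, so a perfect k-base overlap needs the forward primer's last k bases to equal them.
Comparing (forward last k vs required): k=1: G vs G ✓; k=2: GG vs GG ✓; k=3: GGG vs GGG ✓; k=4: GGGG vs GGGG ✓; k=5: GGGGG vs GGGGG ✓; k=6: GGGGGG vs GGGGGT ✗; k=7: CGGGGGG vs GGGGGTC ✗.
Perfect overlaps at k = 1, 2, 3, 4, 5; the largest is 5.

Longest perfect overlap: 5 complementary base pairs; significant dimer risk (threshold 4).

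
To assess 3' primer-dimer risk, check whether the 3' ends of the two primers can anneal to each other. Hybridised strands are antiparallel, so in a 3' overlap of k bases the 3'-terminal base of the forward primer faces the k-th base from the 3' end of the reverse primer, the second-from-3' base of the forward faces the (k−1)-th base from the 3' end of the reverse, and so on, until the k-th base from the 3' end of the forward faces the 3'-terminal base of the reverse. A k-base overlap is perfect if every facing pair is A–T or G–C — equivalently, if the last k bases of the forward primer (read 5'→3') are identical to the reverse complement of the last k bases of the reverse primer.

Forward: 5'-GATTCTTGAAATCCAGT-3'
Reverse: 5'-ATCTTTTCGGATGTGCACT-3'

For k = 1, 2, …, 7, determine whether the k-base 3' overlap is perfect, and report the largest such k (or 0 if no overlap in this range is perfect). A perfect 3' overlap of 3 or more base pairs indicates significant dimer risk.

Longest perfect overlap: 3 complementary base pairs; significant dimer risk (threshold 3).

Last 7 bases (5'→3') — forward …ATCCAGT, reverse …GTGCACT.
Reverse complement of the reverse primer's last 7 bases: AGTGCAC; its first k bases are the reverse complement of the reverse primer's last k bases, so a perfect k-base overlap needs the forward primer's last k bases to equal them.
Comparing (forward last k vs required): k=1: T vs A ✗; k=2: GT vs AG ✗; k=3: AGT vs AGT ✓; k=4: CAGT vs AGTG ✗; k=5: CCAGT vs AGTGC ✗; k=6: TCCAGT vs AGTGCA ✗; k=7: ATCCAGT vs AGTGCAC ✗.
Only k = 3 is perfect, so the longest perfect 3' overlap is 3.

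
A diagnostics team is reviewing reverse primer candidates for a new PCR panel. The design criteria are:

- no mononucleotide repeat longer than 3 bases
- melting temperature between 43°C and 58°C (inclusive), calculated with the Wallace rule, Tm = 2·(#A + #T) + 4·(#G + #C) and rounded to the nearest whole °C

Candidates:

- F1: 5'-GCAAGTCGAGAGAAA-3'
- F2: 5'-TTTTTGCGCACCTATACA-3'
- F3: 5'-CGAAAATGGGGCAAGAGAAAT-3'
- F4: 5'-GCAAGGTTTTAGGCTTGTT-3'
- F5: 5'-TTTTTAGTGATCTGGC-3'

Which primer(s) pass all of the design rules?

F1 only.

F1 (15 nt, A=7 T=1 G=5 C=2): longest run = 3 ✓; Tm = 2·8 + 4·7 = 44°C ✓ — passes.
F2 (18 nt, A=4 T=7 G=2 C=5): longest run = 5, exceeds 3 ✗; Tm = 2·11 + 4·7 = 50°C ✓ — fails.
F3 (21 nt, A=10 T=2 G=7 C=2): longest run = 4, exceeds 3 ✗; Tm = 2·12 + 4·9 = 60°C, outside 43–58°C ✗ — fails.
F4 (19 nt, A=3 T=8 G=6 C=2): longest run = 4, exceeds 3 ✗; Tm = 2·11 + 4·8 = 54°C ✓ — fails.
F5 (16 nt, A=2 T=8 G=4 C=2): longest run = 5, exceeds 3 ✗; Tm = 2·10 + 4·6 = 44°C ✓ — fails.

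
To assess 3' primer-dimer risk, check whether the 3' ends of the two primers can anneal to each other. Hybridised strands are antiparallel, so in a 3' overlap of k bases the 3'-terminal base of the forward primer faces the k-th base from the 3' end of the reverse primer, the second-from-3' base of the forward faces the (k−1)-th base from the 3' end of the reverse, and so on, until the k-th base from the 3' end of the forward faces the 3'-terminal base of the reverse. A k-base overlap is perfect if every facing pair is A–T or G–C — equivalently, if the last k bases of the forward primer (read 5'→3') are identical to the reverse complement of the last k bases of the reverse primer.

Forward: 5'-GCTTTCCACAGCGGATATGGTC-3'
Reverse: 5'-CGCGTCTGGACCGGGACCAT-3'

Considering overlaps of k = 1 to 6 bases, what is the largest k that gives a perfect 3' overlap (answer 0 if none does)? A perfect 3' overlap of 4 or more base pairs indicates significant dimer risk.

Longest perfect overlap: 6 complementary base pairs; significant dimer risk (threshold 4).

Last 6 bases (5'→3') — forward …ATGGTC, reverse …GACCAT.
Reverse complement of the reverse primer's last 6 bases: ATGGTC; its first k bases are the reverse complement of the reverse primer's last k bases, so a perfect k-base overlap needs the forward primer's last k bases to equal them.
Comparing (forward last k vs required): k=1: C vs A ✗; k=2: TC vs AT ✗; k=3: GTC vs ATG ✗; k=4: GGTC vs ATGG ✗; k=5: TGGTC vs ATGGT ✗; k=6: ATGGTC vs ATGGTC ✓.
Only k = 6 is perfect, so the longest perfect 3' overlap is 6.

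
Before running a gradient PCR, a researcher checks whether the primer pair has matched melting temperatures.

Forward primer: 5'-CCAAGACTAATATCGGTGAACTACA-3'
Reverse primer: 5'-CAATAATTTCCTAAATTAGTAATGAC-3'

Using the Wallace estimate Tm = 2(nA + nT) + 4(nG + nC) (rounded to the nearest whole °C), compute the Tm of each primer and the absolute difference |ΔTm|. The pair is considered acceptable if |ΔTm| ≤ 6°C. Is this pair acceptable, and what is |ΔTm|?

|ΔTm| = 6°C; the pair is acceptable.

Forward: A=10 T=5 G=4 C=6 → Tm = 2·15 + 4·10 = 70°C.
Reverse: A=11 T=9 G=2 C=4 → Tm = 2·20 + 4·6 = 64°C.
|ΔTm| = |70 − 64| = 6°C, ≤ 6°C.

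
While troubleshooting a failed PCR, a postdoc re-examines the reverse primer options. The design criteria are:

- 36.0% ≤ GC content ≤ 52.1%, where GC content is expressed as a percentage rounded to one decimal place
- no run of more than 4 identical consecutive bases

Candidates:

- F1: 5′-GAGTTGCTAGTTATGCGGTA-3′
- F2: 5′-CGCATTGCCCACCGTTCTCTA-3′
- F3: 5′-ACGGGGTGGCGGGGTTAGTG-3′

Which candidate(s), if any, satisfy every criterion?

F1 only.

F1 (20 nt, A=4 T=7 G=7 C=2): GC 9/20 = 45.0% ✓; longest run = 2 ✓ — passes.
F2 (21 nt, A=3 T=6 G=3 C=9): GC 12/21 = 57.1%, outside 36.0–52.1% ✗; longest run = 3 ✓ — fails.
F3 (20 nt, A=2 T=4 G=12 C=2): GC 14/20 = 70.0%, outside 36.0–52.1% ✗; longest run = 4 ✓ — fails.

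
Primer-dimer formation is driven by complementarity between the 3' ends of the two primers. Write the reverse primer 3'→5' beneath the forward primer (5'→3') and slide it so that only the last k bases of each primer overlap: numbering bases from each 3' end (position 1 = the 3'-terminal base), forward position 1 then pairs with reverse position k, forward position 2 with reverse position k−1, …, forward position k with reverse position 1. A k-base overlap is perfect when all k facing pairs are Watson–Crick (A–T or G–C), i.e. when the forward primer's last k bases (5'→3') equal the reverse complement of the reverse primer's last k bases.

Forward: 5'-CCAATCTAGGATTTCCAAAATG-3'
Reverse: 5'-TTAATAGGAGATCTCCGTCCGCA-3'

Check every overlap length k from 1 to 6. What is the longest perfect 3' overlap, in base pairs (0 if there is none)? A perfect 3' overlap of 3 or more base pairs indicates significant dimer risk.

Longest perfect overlap: 2 complementary base pairs; below the dimer-risk threshold (threshold 3).

Last 6 bases (5'→3') — forward …AAAATG, reverse …TCCGCA.
Reverse complement of the reverse primer's last 6 bases: TGCGGA; its first k bases are the reverse complement of the reverse primer's last k bases, so a perfect k-base overlap needs the forward primer's last k bases to equal them.
Comparing (forward last k vs required): k=1: G vs T ✗; k=2: TG vs TG ✓; k=3: ATG vs TGC ✗; k=4: AATG vs TGCG ✗; k=5: AAATG vs TGCGG ✗; k=6: AAAATG vs TGCGGA ✗.
Only k = 2 is perfect, so the longest perfect 3' overlap is 2.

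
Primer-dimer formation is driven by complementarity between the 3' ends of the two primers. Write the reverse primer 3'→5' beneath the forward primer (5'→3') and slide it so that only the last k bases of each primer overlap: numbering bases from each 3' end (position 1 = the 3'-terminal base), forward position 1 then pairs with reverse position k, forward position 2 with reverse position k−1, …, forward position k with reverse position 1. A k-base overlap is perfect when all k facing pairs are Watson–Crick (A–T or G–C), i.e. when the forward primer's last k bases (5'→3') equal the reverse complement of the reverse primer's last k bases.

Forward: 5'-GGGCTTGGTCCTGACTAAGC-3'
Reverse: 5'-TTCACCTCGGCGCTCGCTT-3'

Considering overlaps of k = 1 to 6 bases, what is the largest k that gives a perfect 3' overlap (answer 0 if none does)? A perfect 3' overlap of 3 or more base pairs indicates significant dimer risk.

Longest perfect overlap: 4 complementary base pairs; significant dimer risk (threshold 3).

Last 6 bases (5'→3') — forward …CTAAGC, reverse …TCGCTT.
Reverse complement of the reverse primer's last 6 bases: AAGCGA; its first k bases are the reverse complement of the reverse primer's last k bases, so a perfect k-base overlap needs the forward primer's last k bases to equal them.
Comparing (forward last k vs required): k=1: C vs A ✗; k=2: GC vs AA ✗; k=3: AGC vs AAG ✗; k=4: AAGC vs AAGC ✓; k=5: TAAGC vs AAGCG ✗; k=6: CTAAGC vs AAGCGA ✗.
Only k = 4 is perfect, so the longest perfect 3' overlap is 4.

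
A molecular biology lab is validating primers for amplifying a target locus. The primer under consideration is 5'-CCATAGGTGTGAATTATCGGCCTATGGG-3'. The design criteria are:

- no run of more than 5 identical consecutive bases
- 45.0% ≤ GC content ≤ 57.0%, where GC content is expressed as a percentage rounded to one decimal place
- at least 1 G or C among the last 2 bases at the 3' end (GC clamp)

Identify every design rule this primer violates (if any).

Meets all criteria.

Base counts: A=6, T=8, G=9, C=5 (length 28).
homopolymer run: longest run = 3 ✓
GC content: GC 14/28 = 50.0% ✓
GC clamp: 3' end GG has 2 G/C ✓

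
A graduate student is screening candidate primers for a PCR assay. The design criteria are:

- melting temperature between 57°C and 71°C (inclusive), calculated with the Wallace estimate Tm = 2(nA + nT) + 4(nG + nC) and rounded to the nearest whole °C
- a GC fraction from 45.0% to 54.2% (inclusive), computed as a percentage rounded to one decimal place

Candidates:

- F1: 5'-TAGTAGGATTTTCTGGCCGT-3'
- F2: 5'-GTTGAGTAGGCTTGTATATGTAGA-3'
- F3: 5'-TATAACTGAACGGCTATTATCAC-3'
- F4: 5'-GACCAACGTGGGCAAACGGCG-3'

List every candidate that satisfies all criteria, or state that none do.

F1 (20 nt, A=3 T=8 G=6 C=3): Tm = 2·11 + 4·9 = 58°C ✓; GC 9/20 = 45.0% ✓ — passes.
F2 (24 nt, A=6 T=9 G=8 C=1): Tm = 2·15 + 4·9 = 66°C ✓; GC 9/24 = 37.5%, outside 45.0–54.2% ✗ — fails.
F3 (23 nt, A=8 T=7 G=3 C=5): Tm = 2·15 + 4·8 = 62°C ✓; GC 8/23 = 34.8%, outside 45.0–54.2% ✗ — fails.
F4 (21 nt, A=6 T=1 G=8 C=6): Tm = 2·7 + 4·14 = 70°C ✓; GC 14/21 = 66.7%, outside 45.0–54.2% ✗ — fails.

F1 only.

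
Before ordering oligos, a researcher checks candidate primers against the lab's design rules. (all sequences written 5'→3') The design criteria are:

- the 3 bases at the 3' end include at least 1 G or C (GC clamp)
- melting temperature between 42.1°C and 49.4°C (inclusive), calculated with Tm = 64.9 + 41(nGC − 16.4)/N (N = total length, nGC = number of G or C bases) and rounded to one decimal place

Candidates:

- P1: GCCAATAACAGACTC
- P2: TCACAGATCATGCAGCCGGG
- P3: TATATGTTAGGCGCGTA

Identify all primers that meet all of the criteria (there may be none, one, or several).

P3 only.

P1 (15 nt, A=6 T=2 G=2 C=5): 3' end CTC has 2 G/C ✓; Tm = 64.9 + 41·(7 − 16.4)/15 = 39.2°C, outside 42.1–49.4°C ✗ — fails.
P2 (20 nt, A=5 T=3 G=6 C=6): 3' end GGG has 3 G/C ✓; Tm = 64.9 + 41·(12 − 16.4)/20 = 55.9°C, outside 42.1–49.4°C ✗ — fails.
P3 (17 nt, A=4 T=6 G=5 C=2): 3' end GTA has 1 G/C ✓; Tm = 64.9 + 41·(7 − 16.4)/17 = 42.2°C ✓ — passes.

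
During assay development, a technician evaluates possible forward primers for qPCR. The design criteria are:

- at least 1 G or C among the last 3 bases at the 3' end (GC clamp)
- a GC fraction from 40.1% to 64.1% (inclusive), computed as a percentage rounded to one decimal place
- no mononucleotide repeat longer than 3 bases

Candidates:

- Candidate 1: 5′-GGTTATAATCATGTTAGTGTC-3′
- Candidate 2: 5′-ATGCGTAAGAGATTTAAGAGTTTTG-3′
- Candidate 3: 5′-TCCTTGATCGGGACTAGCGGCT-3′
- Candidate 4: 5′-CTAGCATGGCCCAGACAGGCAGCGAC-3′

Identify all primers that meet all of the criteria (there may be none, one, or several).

Candidate 3 only.

Candidate 1 (21 nt, A=5 T=9 G=5 C=2): 3' end GTC has 2 G/C ✓; GC 7/21 = 33.3%, outside 40.1–64.1% ✗; longest run = 2 ✓ — fails.
Candidate 2 (25 nt, A=8 T=9 G=7 C=1): 3' end TTG has 1 G/C ✓; GC 8/25 = 32.0%, outside 40.1–64.1% ✗; longest run = 4, exceeds 3 ✗ — fails.
Candidate 3 (22 nt, A=3 T=6 G=7 C=6): 3' end GCT has 2 G/C ✓; GC 13/22 = 59.1% ✓; longest run = 3 ✓ — passes.
Candidate 4 (26 nt, A=7 T=2 G=8 C=9): 3' end GAC has 2 G/C ✓; GC 17/26 = 65.4%, outside 40.1–64.1% ✗; longest run = 3 ✓ — fails.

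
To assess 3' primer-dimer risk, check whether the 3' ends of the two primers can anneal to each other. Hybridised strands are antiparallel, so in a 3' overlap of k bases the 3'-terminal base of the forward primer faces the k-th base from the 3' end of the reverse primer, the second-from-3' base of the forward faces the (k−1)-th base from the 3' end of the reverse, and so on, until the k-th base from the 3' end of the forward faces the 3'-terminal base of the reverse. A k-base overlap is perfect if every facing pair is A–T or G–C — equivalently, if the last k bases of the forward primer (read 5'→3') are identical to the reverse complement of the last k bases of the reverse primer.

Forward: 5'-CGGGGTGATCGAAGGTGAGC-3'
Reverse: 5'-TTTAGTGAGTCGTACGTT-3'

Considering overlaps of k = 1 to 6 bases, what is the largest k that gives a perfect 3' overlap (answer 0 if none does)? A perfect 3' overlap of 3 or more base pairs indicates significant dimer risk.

Longest perfect overlap: 0 complementary base pairs; below the dimer-risk threshold (threshold 3).

Last 6 bases (5'→3') — forward …GTGAGC, reverse …TACGTT.
Reverse complement of the reverse primer's last 6 bases: AACGTA; its first k bases are the reverse complement of the reverse primer's last k bases, so a perfect k-base overlap needs the forward primer's last k bases to equal them.
Comparing (forward last k vs required): k=1: C vs A ✗; k=2: GC vs AA ✗; k=3: AGC vs AAC ✗; k=4: GAGC vs AACG ✗; k=5: TGAGC vs AACGT ✗; k=6: GTGAGC vs AACGTA ✗.
No overlap length from 1 to 6 is perfect, so the longest perfect 3' overlap is 0.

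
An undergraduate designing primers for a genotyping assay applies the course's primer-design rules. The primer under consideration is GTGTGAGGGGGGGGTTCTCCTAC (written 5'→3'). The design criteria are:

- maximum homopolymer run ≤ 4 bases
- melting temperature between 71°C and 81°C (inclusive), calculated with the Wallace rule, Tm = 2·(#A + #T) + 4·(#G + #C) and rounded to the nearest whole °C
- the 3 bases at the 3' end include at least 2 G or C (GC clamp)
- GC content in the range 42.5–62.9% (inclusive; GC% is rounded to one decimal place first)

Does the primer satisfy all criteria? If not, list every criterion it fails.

Base counts: A=2, T=6, G=11, C=4 (length 23).
homopolymer run: longest run = 8, exceeds 4 ✗
Tm: Tm = 2·8 + 4·15 = 76°C ✓
GC clamp: 3' end TAC has 1 G/C, need ≥2 ✗
GC content: GC 15/23 = 65.2%, outside 42.5–62.9% ✗

Fails: homopolymer run, GC clamp, GC content.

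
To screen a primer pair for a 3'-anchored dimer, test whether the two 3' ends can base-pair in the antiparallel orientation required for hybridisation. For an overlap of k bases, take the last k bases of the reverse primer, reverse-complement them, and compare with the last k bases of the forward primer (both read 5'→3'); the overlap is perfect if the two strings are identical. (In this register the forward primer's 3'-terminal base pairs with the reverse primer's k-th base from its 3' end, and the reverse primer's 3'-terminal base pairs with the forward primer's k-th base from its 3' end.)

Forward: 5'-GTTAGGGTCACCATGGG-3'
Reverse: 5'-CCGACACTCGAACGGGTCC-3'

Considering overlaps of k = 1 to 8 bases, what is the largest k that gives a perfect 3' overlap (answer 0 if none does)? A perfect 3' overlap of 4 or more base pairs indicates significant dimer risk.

Longest perfect overlap: 2 complementary base pairs; below the dimer-risk threshold (threshold 4).

Last 8 bases (5'→3') — forward …ACCATGGG, reverse …ACGGGTCC.
Reverse complement of the reverse primer's last 8 bases: GGACCCGT; its first k bases are the reverse complement of the reverse primer's last k bases, so a perfect k-base overlap needs the forward primer's last k bases to equal them.
Comparing (forward last k vs required): k=1: G vs G ✓; k=2: GG vs GG ✓; k=3: GGG vs GGA ✗; k=4: TGGG vs GGAC ✗; k=5: ATGGG vs GGACC ✗; k=6: CATGGG vs GGACCC ✗; k=7: CCATGGG vs GGACCCG ✗; k=8: ACCATGGG vs GGACCCGT ✗.
Perfect overlaps at k = 1, 2; the largest is 2.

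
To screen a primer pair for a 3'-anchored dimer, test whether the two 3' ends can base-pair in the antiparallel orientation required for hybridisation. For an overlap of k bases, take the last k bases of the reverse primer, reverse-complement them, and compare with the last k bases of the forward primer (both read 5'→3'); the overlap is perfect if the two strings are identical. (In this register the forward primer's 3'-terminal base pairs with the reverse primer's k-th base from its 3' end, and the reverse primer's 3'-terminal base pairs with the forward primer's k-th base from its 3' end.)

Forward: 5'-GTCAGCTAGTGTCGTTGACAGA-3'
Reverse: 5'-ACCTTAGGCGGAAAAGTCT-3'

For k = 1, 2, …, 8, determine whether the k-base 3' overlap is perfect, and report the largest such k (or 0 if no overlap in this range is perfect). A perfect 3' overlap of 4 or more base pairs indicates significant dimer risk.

Longest perfect overlap: 3 complementary base pairs; below the dimer-risk threshold (threshold 4).

Last 8 bases (5'→3') — forward …TTGACAGA, reverse …AAAAGTCT.
Reverse complement of the reverse primer's last 8 bases: AGACTTTT; its first k bases are the reverse complement of the reverse primer's last k bases, so a perfect k-base overlap needs the forward primer's last k bases to equal them.
Comparing (forward last k vs required): k=1: A vs A ✓; k=2: GA vs AG ✗; k=3: AGA vs AGA ✓; k=4: CAGA vs AGAC ✗; k=5: ACAGA vs AGACT ✗; k=6: GACAGA vs AGACTT ✗; k=7: TGACAGA vs AGACTTT ✗; k=8: TTGACAGA vs AGACTTTT ✗.
Perfect overlaps at k = 1, 3; the largest is 3.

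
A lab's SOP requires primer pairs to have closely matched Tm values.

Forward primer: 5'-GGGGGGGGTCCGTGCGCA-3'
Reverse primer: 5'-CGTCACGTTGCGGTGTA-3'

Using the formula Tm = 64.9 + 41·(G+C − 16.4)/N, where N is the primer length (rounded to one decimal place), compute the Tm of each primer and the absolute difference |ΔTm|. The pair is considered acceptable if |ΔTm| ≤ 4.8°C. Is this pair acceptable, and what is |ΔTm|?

Forward: G+C = 15, N = 18 → Tm = 64.9 + 41·(15 − 16.4)/18 = 61.7°C.
Reverse: G+C = 10, N = 17 → Tm = 64.9 + 41·(10 − 16.4)/17 = 49.5°C.
|ΔTm| = |61.7 − 49.5| = 12.2°C, > 4.8°C.

|ΔTm| = 12.2°C; the pair is not acceptable.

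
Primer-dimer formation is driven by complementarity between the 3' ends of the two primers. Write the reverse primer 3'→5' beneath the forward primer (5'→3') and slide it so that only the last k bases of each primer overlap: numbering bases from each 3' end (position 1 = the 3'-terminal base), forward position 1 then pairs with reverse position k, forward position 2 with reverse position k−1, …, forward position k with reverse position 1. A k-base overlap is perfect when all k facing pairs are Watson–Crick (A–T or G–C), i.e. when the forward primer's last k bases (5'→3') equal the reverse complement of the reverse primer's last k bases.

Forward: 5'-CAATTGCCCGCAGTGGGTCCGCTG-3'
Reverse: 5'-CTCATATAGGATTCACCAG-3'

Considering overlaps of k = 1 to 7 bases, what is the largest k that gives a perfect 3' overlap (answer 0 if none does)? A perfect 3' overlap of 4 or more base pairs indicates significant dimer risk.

Last 7 bases (5'→3') — forward …TCCGCTG, reverse …TCACCAG.
Reverse complement of the reverse primer's last 7 bases: CTGGTGA; its first k bases are the reverse complement of the reverse primer's last k bases, so a perfect k-base overlap needs the forward primer's last k bases to equal them.
Comparing (forward last k vs required): k=1: G vs C ✗; k=2: TG vs CT ✗; k=3: CTG vs CTG ✓; k=4: GCTG vs CTGG ✗; k=5: CGCTG vs CTGGT ✗; k=6: CCGCTG vs CTGGTG ✗; k=7: TCCGCTG vs CTGGTGA ✗.
Only k = 3 is perfect, so the longest perfect 3' overlap is 3.

Longest perfect overlap: 3 complementary base pairs; below the dimer-risk threshold (threshold 4).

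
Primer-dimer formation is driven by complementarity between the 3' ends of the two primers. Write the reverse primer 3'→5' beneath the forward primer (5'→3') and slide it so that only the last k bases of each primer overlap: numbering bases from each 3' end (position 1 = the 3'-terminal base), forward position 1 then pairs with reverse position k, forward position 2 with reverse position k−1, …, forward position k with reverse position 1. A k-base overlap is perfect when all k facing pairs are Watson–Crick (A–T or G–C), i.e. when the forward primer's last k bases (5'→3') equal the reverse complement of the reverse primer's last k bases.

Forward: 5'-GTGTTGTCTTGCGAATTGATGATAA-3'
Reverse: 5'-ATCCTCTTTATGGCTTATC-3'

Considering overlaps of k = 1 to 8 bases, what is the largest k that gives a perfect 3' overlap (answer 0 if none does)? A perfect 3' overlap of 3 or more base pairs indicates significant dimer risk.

Last 8 bases (5'→3') — forward …GATGATAA, reverse …GGCTTATC.
Reverse complement of the reverse primer's last 8 bases: GATAAGCC; its first k bases are the reverse complement of the reverse primer's last k bases, so a perfect k-base overlap needs the forward primer's last k bases to equal them.
Comparing (forward last k vs required): k=1: A vs G ✗; k=2: AA vs GA ✗; k=3: TAA vs GAT ✗; k=4: ATAA vs GATA ✗; k=5: GATAA vs GATAA ✓; k=6: TGATAA vs GATAAG ✗; k=7: ATGATAA vs GATAAGC ✗; k=8: GATGATAA vs GATAAGCC ✗.
Only k = 5 is perfect, so the longest perfect 3' overlap is 5.

Longest perfect overlap: 5 complementary base pairs; significant dimer risk (threshold 3).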